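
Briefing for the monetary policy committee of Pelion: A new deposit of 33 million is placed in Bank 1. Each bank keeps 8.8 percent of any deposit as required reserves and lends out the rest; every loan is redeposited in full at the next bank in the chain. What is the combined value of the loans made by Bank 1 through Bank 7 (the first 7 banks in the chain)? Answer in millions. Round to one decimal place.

162.5 million

Bank i lends (1 − rr)^i of the original deposit: Bank 1 lends 33·0.9120 = 30.0960, Bank 2 lends 33·0.9120² ≈ 27.4476, and so on.
Summing a geometric series: total = 33·[0.9120·(1 − 0.9120^7) / (1 − 0.9120)] ≈ 162.5308 million.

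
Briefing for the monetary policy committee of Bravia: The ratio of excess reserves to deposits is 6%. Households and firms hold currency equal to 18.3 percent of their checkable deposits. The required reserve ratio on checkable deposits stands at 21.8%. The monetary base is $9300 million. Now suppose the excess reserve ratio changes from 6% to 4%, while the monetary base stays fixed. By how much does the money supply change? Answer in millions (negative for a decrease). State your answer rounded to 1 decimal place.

$1082.3 million

Initially m₁ = (1 + 0.183) / (0.218 + 0.06 + 0.183) ≈ 2.566161, so M₁ = 2.566161 × 9300 = 23865.2973 million.
After the change m₂ = (1 + 0.183) / (0.218 + 0.04 + 0.183) ≈ 2.682540, so M₂ = 2.682540 × 9300 = 24947.622 million.
ΔM = M₂ − M₁ = 24947.622 − 23865.2973 = 1082.3247 million.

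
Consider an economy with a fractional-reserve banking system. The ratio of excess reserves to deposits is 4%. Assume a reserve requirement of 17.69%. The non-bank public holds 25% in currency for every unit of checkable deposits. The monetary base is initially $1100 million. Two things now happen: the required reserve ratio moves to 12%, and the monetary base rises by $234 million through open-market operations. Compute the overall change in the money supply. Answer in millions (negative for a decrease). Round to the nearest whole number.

Before: m₁ = (1 + 0.25) / (0.1769 + 0.04 + 0.25) ≈ 2.67723, MB₁ = 1100, so M₁ = 2.67723 × 1100 = 2944.953 million.
After: m₂ = (1 + 0.25) / (0.12 + 0.04 + 0.25) ≈ 3.04878, MB₂ = 1100 + 234 = 1334, so M₂ = 3.04878 × 1334 ≈ 4067.0725 million.
ΔM = M₂ − M₁ = 4067.0725 − 2944.953 = 1122.1195 million.

$1122 million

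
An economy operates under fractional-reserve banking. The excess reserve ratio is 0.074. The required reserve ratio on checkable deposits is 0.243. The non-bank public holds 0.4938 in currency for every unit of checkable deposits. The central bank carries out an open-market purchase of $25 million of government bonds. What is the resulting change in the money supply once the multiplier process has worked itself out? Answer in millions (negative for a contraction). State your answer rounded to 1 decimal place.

The money multiplier is m = (1 + c) / (rr + e + c) = (1 + 0.4938) / (0.243 + 0.074 + 0.4938) ≈ 1.8424.
The purchase adds 25 million of base, so ΔM = m × ΔMB = 1.8424 × (+25) = 46.06 million.

$46.1 million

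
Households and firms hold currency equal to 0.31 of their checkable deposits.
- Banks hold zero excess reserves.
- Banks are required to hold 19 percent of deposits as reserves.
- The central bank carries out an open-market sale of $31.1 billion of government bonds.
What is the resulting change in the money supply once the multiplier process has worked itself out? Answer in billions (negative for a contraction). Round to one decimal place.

-81.5 billion

The money multiplier is m = (1 + c) / (rr + c) = (1 + 0.31) / (0.19 + 0.31) = 2.62.
The sale removes 31.1 billion of base, so ΔM = m × ΔMB = 2.62 × (−31.1) = -81.482 billion.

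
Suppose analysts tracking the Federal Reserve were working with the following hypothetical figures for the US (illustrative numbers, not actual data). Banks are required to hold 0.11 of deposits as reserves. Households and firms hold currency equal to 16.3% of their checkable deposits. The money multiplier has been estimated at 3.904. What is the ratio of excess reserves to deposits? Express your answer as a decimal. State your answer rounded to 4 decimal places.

0.0249

Using m = 3.904. Since m = (1 + c)/(c + rr + e), the denominator satisfies c + rr + e = (1 + c)/m = (1 + 0.163) / 3.904 ≈ 0.297900.
With c = 0.163 and rr = 0.11, the ratio of excess reserves to deposits is 0.297900 − 0.163 − 0.11 = 0.0249.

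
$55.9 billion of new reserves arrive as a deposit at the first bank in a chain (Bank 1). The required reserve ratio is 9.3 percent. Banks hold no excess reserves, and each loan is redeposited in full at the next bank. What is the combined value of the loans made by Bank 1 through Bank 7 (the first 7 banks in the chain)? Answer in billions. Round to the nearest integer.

$270 billion

Bank i lends (1 − rr)^i of the original deposit: Bank 1 lends 55.9·0.9070 = 50.7013, Bank 2 lends 55.9·0.9070² ≈ 45.9861, and so on.
Summing a geometric series: total = 55.9·[0.9070·(1 − 0.9070^7) / (1 − 0.9070)] ≈ 269.8873 billion.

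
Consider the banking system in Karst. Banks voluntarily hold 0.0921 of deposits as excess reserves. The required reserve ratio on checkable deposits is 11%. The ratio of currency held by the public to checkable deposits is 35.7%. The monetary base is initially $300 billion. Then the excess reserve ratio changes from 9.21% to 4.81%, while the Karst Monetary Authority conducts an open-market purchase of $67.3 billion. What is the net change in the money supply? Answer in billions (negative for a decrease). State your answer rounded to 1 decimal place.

$239.5 billion

Before: m₁ = (1 + 0.357) / (0.11 + 0.0921 + 0.357) ≈ 2.42712, MB₁ = 300, so M₁ = 2.42712 × 300 = 728.136 billion.
After: m₂ = (1 + 0.357) / (0.11 + 0.0481 + 0.357) ≈ 2.63444, MB₂ = 300 + 67.3 = 367.3, so M₂ = 2.63444 × 367.3 ≈ 967.6298 billion.
ΔM = M₂ − M₁ = 967.6298 − 728.136 = 239.4938 billion.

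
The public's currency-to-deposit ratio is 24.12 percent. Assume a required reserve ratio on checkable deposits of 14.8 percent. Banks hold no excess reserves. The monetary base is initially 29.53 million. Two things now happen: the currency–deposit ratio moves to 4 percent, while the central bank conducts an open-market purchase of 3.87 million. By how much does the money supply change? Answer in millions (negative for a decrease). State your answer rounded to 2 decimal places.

Before: m₁ = (1 + 0.2412) / (0.148 + 0.2412) ≈ 3.18911, MB₁ = 29.53, so M₁ = 3.18911 × 29.53 ≈ 94.1744 million.
After: m₂ = (1 + 0.04) / (0.148 + 0.04) ≈ 5.53191, MB₂ = 29.53 + 3.87 = 33.4, so M₂ = 5.53191 × 33.4 ≈ 184.7658 million.
ΔM = M₂ − M₁ = 184.7658 − 94.1744 = 90.5914 million.

90.59 million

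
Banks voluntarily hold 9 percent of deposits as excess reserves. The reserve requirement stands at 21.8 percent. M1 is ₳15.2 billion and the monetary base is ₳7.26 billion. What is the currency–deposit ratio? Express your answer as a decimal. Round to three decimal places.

Using m = M/MB = 15.2/7.26 ≈ 2.093664. From m = (1 + c)/(c + rr + e), rearranging gives 1 + c = m·(c + rr + e), so c·(1 − m) = m·(rr + e) − 1.
Hence c = [m·(rr + e) − 1]/(1 − m) = [2.093664 × (0.218 + 0.09) − 1] / (1 − 2.093664) ≈ 0.324735.

0.325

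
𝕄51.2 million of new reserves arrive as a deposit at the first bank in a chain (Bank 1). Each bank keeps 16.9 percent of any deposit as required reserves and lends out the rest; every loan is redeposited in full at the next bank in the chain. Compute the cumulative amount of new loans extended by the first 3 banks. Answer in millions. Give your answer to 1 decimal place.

𝕄107.3 million

Bank i lends (1 − rr)^i of the original deposit: Bank 1 lends 51.2·0.8310 = 42.5472, Bank 2 lends 51.2·0.8310² ≈ 35.3567, and so on.
Summing a geometric series: total = 51.2·[0.8310·(1 − 0.8310^3) / (1 − 0.8310)] ≈ 107.2854 million.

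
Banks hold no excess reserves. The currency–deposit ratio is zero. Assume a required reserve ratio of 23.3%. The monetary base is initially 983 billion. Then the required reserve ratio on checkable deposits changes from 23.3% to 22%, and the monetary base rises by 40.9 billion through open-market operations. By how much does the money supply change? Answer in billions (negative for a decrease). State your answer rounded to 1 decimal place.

435.2 billion

Before: m₁ = 1 / (0.233) ≈ 4.291845, MB₁ = 983, so M₁ = 4.291845 × 983 ≈ 4218.8836 billion.
After: m₂ = 1 / (0.22) ≈ 4.545455, MB₂ = 983 + 40.9 = 1023.9, so M₂ = 4.545455 × 1023.9 ≈ 4654.0914 billion.
ΔM = M₂ − M₁ = 4654.0914 − 4218.8836 = 435.2078 billion.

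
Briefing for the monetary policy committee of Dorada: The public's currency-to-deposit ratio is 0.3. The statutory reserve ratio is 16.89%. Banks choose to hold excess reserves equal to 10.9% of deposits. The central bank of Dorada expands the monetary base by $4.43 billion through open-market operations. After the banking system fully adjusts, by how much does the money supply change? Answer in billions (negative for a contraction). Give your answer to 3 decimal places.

$9.965 billion

The money multiplier is m = (1 + c) / (rr + e + c) = (1 + 0.3) / (0.1689 + 0.109 + 0.3) ≈ 2.24952.
The purchase adds 4.43 billion of base, so ΔM = m × ΔMB = 2.24952 × (+4.43) ≈ 9.9654 billion.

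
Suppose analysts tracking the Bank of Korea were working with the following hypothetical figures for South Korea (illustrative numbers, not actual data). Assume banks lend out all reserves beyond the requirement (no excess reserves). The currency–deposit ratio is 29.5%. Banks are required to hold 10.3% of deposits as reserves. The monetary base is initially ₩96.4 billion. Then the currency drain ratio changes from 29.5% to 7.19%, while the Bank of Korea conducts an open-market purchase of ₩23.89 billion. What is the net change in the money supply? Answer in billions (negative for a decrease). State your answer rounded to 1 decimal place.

₩423.6 billion

Before: m₁ = (1 + 0.295) / (0.103 + 0.295) ≈ 3.25377, MB₁ = 96.4, so M₁ = 3.25377 × 96.4 ≈ 313.6634 billion.
After: m₂ = (1 + 0.0719) / (0.103 + 0.0719) ≈ 6.12864, MB₂ = 96.4 + 23.89 = 120.29, so M₂ = 6.12864 × 120.29 ≈ 737.2141 billion.
ΔM = M₂ − M₁ = 737.2141 − 313.6634 = 423.5507 billion.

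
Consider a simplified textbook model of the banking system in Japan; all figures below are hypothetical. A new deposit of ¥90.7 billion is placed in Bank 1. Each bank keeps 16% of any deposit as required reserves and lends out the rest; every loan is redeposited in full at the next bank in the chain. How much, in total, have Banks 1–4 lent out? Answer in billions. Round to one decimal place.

Bank i lends (1 − rr)^i of the original deposit: Bank 1 lends 90.7·0.8400 = 76.1880, Bank 2 lends 90.7·0.8400² ≈ 63.9979, and so on.
Summing a geometric series: total = 90.7·[0.8400·(1 − 0.8400^4) / (1 − 0.8400)] ≈ 239.1011 billion.

¥239.1 billion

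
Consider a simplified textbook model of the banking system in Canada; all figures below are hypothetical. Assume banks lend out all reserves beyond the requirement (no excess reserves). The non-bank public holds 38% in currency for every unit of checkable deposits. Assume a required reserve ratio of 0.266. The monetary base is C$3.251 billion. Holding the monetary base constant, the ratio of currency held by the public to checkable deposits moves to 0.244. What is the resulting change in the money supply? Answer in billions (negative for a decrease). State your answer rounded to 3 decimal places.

C$0.985 billion

Initially m₁ = (1 + 0.38) / (0.266 + 0.38) ≈ 2.13622, so M₁ = 2.13622 × 3.251 ≈ 6.9449 billion.
After the change m₂ = (1 + 0.244) / (0.266 + 0.244) ≈ 2.43922, so M₂ = 2.43922 × 3.251 ≈ 7.9299 billion.
ΔM = M₂ − M₁ = 7.9299 − 6.9449 = 0.985 billion.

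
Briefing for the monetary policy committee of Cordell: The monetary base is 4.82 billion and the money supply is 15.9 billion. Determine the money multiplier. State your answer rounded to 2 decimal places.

The money multiplier is m = M / MB = 15.9 / 4.82 ≈ 3.29876.

3.30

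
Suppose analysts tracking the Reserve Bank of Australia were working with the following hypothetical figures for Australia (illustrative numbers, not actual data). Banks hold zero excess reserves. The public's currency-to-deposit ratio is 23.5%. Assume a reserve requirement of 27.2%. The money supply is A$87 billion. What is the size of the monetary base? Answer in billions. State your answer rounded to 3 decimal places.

The money multiplier is m = (1 + c) / (rr + c) = (1 + 0.235) / (0.272 + 0.235) ≈ 2.435897.
MB = M / m = 87 / 2.435897 ≈ 35.7158 billion.

A$35.716 billion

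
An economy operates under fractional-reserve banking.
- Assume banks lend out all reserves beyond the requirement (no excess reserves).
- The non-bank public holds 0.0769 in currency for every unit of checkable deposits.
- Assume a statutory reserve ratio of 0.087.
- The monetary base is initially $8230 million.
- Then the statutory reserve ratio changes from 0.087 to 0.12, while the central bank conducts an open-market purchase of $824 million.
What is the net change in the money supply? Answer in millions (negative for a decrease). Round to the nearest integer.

Before: m₁ = (1 + 0.0769) / (0.087 + 0.0769) ≈ 6.57047, MB₁ = 8230, so M₁ = 6.57047 × 8230 = 54074.9681 million.
After: m₂ = (1 + 0.0769) / (0.12 + 0.0769) ≈ 5.46927, MB₂ = 8230 + 824 = 9054, so M₂ = 5.46927 × 9054 ≈ 49518.7706 million.
ΔM = M₂ − M₁ = 49518.7706 − 54074.9681 = -4556.1975 million.

-4556 million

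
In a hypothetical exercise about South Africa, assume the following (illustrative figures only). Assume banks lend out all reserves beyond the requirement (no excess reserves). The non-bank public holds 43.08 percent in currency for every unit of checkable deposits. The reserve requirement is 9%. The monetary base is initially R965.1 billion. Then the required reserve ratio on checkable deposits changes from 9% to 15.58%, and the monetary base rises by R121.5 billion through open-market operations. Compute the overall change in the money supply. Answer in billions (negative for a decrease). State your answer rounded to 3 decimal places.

-1.060 billion

Before: m₁ = (1 + 0.4308) / (0.09 + 0.4308) ≈ 2.7473118, MB₁ = 965.1, so M₁ = 2.7473118 × 965.1 ≈ 2651.4306 billion.
After: m₂ = (1 + 0.4308) / (0.1558 + 0.4308) ≈ 2.4391408, MB₂ = 965.1 + 121.5 = 1086.6, so M₂ = 2.4391408 × 1086.6 ≈ 2650.3704 billion.
ΔM = M₂ − M₁ = 2650.3704 − 2651.4306 = -1.0602 billion.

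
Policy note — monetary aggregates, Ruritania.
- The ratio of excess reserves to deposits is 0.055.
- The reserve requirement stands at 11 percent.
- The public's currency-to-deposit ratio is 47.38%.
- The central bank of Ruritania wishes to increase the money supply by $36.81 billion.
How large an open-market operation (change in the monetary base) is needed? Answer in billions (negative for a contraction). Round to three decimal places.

$15.955 billion

The money multiplier is m = (1 + c) / (rr + e + c) = (1 + 0.4738) / (0.11 + 0.055 + 0.4738) ≈ 2.307138.
ΔMB = ΔM / m = (+36.81) / 2.307138 ≈ 15.9548 billion.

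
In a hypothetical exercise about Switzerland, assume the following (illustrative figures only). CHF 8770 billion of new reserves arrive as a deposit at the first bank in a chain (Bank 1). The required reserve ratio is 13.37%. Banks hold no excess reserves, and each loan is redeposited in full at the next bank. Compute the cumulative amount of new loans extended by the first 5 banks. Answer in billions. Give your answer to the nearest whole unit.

CHF 29099 billion

Bank i lends (1 − rr)^i of the original deposit: Bank 1 lends 8770·0.8663 = 7597.4510, Bank 2 lends 8770·0.8663² ≈ 6581.6718, and so on.
Summing a geometric series: total = 8770·[0.8663·(1 − 0.8663^5) / (1 − 0.8663)] ≈ 29099.1987 billion.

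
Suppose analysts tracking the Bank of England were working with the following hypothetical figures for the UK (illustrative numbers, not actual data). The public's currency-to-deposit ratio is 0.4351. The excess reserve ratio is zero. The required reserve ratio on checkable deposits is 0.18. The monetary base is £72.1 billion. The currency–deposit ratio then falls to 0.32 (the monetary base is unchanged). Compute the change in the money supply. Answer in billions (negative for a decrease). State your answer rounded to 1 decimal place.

Initially m₁ = (1 + 0.4351) / (0.18 + 0.4351) ≈ 2.3331, so M₁ = 2.3331 × 72.1 ≈ 168.2165 billion.
After the change m₂ = (1 + 0.32) / (0.18 + 0.32) = 2.64, so M₂ = 2.64 × 72.1 = 190.344 billion.
ΔM = M₂ − M₁ = 190.344 − 168.2165 = 22.1275 billion.

£22.1 billion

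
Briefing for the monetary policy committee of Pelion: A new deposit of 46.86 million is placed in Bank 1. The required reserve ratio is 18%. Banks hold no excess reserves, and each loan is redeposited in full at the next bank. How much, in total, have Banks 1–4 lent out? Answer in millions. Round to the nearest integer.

Bank i lends (1 − rr)^i of the original deposit: Bank 1 lends 46.86·0.8200 = 38.4252, Bank 2 lends 46.86·0.8200² ≈ 31.5087, and so on.
Summing a geometric series: total = 46.86·[0.8200·(1 − 0.8200^4) / (1 − 0.8200)] ≈ 116.9574 million.

117 million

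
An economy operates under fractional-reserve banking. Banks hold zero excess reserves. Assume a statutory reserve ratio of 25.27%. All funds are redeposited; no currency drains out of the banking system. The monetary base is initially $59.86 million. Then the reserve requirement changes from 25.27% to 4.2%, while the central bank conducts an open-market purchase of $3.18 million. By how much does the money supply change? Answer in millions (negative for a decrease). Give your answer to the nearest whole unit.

Before: m₁ = 1 / (0.2527) ≈ 3.9573, MB₁ = 59.86, so M₁ = 3.9573 × 59.86 ≈ 236.884 million.
After: m₂ = 1 / (0.042) ≈ 23.8095, MB₂ = 59.86 + 3.18 = 63.04, so M₂ = 23.8095 × 63.04 ≈ 1500.9509 million.
ΔM = M₂ − M₁ = 1500.9509 − 236.884 = 1264.0669 million.

$1264 million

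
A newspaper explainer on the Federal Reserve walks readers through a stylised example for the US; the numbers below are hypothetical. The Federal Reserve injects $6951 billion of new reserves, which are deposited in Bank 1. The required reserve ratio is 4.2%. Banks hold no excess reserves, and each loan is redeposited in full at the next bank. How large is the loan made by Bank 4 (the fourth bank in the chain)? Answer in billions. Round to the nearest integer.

$5855 billion

Each bank lends a fraction (1 − rr) = 0.9580 of the deposit it receives, so Bank 4 receives 6951·0.9580^3 and lends 6951·0.9580^4 ≈ 5854.7631 billion.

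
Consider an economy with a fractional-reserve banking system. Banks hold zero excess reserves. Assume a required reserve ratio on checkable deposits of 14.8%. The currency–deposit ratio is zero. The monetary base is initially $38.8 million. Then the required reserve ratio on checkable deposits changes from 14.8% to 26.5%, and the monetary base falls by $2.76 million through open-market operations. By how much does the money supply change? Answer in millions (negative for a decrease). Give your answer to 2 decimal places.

-126.16 million

Before: m₁ = 1 / (0.148) ≈ 6.75676, MB₁ = 38.8, so M₁ = 6.75676 × 38.8 ≈ 262.1623 million.
After: m₂ = 1 / (0.265) ≈ 3.77358, MB₂ = 38.8 − 2.76 = 36.04, so M₂ = 3.77358 × 36.04 ≈ 135.9998 million.
ΔM = M₂ − M₁ = 135.9998 − 262.1623 = -126.1625 million.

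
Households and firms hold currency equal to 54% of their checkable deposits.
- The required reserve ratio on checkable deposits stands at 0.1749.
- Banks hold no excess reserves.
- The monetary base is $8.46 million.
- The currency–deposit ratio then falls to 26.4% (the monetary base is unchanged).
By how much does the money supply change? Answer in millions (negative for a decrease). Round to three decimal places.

$6.140 million

Initially m₁ = (1 + 0.54) / (0.1749 + 0.54) ≈ 2.15415, so M₁ = 2.15415 × 8.46 ≈ 18.2241 million.
After the change m₂ = (1 + 0.264) / (0.1749 + 0.264) ≈ 2.87993, so M₂ = 2.87993 × 8.46 ≈ 24.3642 million.
ΔM = M₂ − M₁ = 24.3642 − 18.2241 = 6.1401 million.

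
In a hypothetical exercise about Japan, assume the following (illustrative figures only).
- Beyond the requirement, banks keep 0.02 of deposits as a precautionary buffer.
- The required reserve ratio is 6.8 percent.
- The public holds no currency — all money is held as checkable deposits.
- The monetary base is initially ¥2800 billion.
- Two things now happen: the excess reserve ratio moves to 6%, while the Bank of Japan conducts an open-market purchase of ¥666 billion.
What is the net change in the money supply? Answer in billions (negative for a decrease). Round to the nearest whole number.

Before: m₁ = 1 / (0.068 + 0.02) ≈ 11.36364, MB₁ = 2800, so M₁ = 11.36364 × 2800 = 31818.192 billion.
After: m₂ = 1 / (0.068 + 0.06) = 7.81250, MB₂ = 2800 + 666 = 3466, so M₂ = 7.81250 × 3466 = 27078.125 billion.
ΔM = M₂ − M₁ = 27078.125 − 31818.192 = -4740.067 billion.

-4740 billion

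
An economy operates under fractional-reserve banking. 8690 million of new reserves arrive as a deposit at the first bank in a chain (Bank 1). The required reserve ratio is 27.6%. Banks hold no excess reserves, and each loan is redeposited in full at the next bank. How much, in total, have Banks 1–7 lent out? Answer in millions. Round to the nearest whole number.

20419 million

Bank i lends (1 − rr)^i of the original deposit: Bank 1 lends 8690·0.7240 = 6291.5600, Bank 2 lends 8690·0.7240² ≈ 4555.0894, and so on.
Summing a geometric series: total = 8690·[0.7240·(1 − 0.7240^7) / (1 − 0.7240)] ≈ 20418.5617 million.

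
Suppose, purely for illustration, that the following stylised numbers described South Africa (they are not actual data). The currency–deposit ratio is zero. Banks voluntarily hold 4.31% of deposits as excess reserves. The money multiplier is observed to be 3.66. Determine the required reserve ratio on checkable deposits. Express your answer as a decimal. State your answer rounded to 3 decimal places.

Using m = 3.66. Since m = (1 + c)/(c + rr + e), the denominator satisfies c + rr + e = (1 + c)/m = (1 + 0) / 3.66 ≈ 0.273224.
With c = 0 and e = 0.0431, the required reserve ratio on checkable deposits is 0.273224 − 0 − 0.0431 = 0.230124.

0.230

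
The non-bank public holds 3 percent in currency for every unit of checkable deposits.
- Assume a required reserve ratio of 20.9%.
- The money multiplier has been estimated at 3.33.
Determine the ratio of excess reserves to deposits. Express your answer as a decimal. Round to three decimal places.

0.070

Using m = 3.33. Since m = (1 + c)/(c + rr + e), the denominator satisfies c + rr + e = (1 + c)/m = (1 + 0.03) / 3.33 ≈ 0.309309.
With c = 0.03 and rr = 0.209, the ratio of excess reserves to deposits is 0.309309 − 0.03 − 0.209 = 0.070309.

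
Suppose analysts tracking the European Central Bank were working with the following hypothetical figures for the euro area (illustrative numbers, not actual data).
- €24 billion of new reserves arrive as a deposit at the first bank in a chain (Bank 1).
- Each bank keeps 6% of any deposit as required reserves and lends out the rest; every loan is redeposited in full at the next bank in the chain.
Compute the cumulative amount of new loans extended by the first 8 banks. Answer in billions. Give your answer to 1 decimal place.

Bank i lends (1 − rr)^i of the original deposit: Bank 1 lends 24·0.9400 = 22.5600, Bank 2 lends 24·0.9400² = 21.2064, and so on.
Summing a geometric series: total = 24·[0.9400·(1 − 0.9400^8) / (1 − 0.9400)] ≈ 146.8021 billion.

€146.8 billion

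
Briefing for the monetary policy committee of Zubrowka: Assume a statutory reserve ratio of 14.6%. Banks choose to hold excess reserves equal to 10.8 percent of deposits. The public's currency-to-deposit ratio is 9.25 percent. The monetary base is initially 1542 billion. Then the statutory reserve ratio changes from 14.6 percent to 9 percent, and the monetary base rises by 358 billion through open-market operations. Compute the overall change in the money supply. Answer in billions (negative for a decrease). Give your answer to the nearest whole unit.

2284 billion

Before: m₁ = (1 + 0.0925) / (0.146 + 0.108 + 0.0925) ≈ 3.15296, MB₁ = 1542, so M₁ = 3.15296 × 1542 ≈ 4861.8643 billion.
After: m₂ = (1 + 0.0925) / (0.09 + 0.108 + 0.0925) ≈ 3.76076, MB₂ = 1542 + 358 = 1900, so M₂ = 3.76076 × 1900 = 7145.444 billion.
ΔM = M₂ − M₁ = 7145.444 − 4861.8643 = 2283.5797 billion.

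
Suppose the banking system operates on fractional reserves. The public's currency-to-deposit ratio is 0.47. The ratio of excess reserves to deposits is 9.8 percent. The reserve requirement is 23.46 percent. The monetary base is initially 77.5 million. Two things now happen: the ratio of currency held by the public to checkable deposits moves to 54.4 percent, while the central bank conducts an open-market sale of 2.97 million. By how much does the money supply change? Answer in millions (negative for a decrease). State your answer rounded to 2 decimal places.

Before: m₁ = (1 + 0.47) / (0.2346 + 0.098 + 0.47) ≈ 1.83155, MB₁ = 77.5, so M₁ = 1.83155 × 77.5 ≈ 141.9451 million.
After: m₂ = (1 + 0.544) / (0.2346 + 0.098 + 0.544) ≈ 1.76135, MB₂ = 77.5 − 2.97 = 74.53, so M₂ = 1.76135 × 74.53 ≈ 131.2734 million.
ΔM = M₂ − M₁ = 131.2734 − 141.9451 = -10.6717 million.

-10.67 million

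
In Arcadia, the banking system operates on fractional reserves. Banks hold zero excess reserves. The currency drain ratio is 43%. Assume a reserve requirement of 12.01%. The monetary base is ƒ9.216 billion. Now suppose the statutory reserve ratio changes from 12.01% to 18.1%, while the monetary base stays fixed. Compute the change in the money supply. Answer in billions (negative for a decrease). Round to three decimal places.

-2.388 billion

Initially m₁ = (1 + 0.43) / (0.1201 + 0.43) ≈ 2.59953, so M₁ = 2.59953 × 9.216 ≈ 23.9573 billion.
After the change m₂ = (1 + 0.43) / (0.181 + 0.43) ≈ 2.34043, so M₂ = 2.34043 × 9.216 ≈ 21.5694 billion.
ΔM = M₂ − M₁ = 21.5694 − 23.9573 = -2.3879 billion.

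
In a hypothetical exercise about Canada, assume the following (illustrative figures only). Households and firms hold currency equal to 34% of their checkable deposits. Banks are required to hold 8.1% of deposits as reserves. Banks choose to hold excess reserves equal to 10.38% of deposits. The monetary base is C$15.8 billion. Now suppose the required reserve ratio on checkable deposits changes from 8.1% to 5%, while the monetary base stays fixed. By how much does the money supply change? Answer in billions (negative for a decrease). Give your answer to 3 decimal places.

Initially m₁ = (1 + 0.34) / (0.081 + 0.1038 + 0.34) ≈ 2.553354, so M₁ = 2.553354 × 15.8 ≈ 40.343 billion.
After the change m₂ = (1 + 0.34) / (0.05 + 0.1038 + 0.34) ≈ 2.713649, so M₂ = 2.713649 × 15.8 ≈ 42.8757 billion.
ΔM = M₂ − M₁ = 42.8757 − 40.343 = 2.5327 billion.

C$2.533 billion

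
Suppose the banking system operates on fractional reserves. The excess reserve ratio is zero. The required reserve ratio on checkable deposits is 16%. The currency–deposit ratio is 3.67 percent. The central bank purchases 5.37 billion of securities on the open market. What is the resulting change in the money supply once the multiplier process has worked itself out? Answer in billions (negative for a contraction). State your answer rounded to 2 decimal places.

The money multiplier is m = (1 + c) / (rr + c) = (1 + 0.0367) / (0.16 + 0.0367) ≈ 5.2705.
The purchase adds 5.37 billion of base, so ΔM = m × ΔMB = 5.2705 × (+5.37) ≈ 28.3026 billion.

28.30 billion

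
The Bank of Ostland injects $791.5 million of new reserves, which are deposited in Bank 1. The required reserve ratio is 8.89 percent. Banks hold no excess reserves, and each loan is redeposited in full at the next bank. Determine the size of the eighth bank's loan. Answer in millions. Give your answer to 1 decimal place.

$375.8 million

Each bank lends a fraction (1 − rr) = 0.9111 of the deposit it receives, so Bank 8 receives 791.5·0.9111^7 and lends 791.5·0.9111^8 ≈ 375.8195 million.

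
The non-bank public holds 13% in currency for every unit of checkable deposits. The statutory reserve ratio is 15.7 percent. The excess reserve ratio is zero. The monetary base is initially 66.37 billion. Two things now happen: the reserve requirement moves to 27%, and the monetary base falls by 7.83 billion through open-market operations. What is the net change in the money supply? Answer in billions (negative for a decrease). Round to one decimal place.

Before: m₁ = (1 + 0.13) / (0.157 + 0.13) ≈ 3.9373, MB₁ = 66.37, so M₁ = 3.9373 × 66.37 ≈ 261.3186 billion.
After: m₂ = (1 + 0.13) / (0.27 + 0.13) = 2.8250, MB₂ = 66.37 − 7.83 = 58.54, so M₂ = 2.8250 × 58.54 = 165.3755 billion.
ΔM = M₂ − M₁ = 165.3755 − 261.3186 = -95.9431 billion.

-95.9 billion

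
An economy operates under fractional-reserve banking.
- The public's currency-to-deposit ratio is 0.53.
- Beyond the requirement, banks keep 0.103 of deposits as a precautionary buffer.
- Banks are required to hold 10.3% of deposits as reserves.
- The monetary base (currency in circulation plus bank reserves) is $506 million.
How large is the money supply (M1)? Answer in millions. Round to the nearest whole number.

$1052 million

The money multiplier is m = (1 + c) / (rr + e + c) = (1 + 0.53) / (0.103 + 0.103 + 0.53) ≈ 2.0788.
So M = m × MB = 2.0788 × 506 = 1051.8728 million.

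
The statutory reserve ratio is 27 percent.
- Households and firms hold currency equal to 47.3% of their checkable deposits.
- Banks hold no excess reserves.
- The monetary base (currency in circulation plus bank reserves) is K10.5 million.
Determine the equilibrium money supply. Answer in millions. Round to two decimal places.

The money multiplier is m = (1 + c) / (rr + c) = (1 + 0.473) / (0.27 + 0.473) ≈ 1.98250.
So M = m × MB = 1.98250 × 10.5 ≈ 20.8163 million.

K20.82 million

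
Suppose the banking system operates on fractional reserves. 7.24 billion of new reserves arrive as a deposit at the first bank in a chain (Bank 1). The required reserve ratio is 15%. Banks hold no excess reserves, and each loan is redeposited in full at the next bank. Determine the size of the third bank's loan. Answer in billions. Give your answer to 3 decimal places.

4.446 billion

Each bank lends a fraction (1 − rr) = 0.8500 of the deposit it receives, so Bank 3 receives 7.24·0.8500^2 and lends 7.24·0.8500^3 ≈ 4.4463 billion.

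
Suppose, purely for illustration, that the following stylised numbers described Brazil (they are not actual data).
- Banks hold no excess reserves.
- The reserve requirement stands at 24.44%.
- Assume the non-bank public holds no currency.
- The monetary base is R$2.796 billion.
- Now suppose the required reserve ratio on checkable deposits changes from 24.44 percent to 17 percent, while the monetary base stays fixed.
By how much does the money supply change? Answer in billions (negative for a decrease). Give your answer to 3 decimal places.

Initially m₁ = 1 / (0.2444) ≈ 4.09165, so M₁ = 4.09165 × 2.796 ≈ 11.4403 billion.
After the change m₂ = 1 / (0.17) ≈ 5.88235, so M₂ = 5.88235 × 2.796 ≈ 16.4471 billion.
ΔM = M₂ − M₁ = 16.4471 − 11.4403 = 5.0068 billion.

R$5.007 billion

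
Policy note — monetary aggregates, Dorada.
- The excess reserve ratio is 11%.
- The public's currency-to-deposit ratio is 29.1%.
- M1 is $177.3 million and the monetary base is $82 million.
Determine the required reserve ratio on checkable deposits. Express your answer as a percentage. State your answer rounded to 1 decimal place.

19.6%

Using m = M/MB = 177.3/82 ≈ 2.162195. Since m = (1 + c)/(c + rr + e), the denominator satisfies c + rr + e = (1 + c)/m = (1 + 0.291) / 2.162195 ≈ 0.597078.
With c = 0.291 and e = 0.11, the required reserve ratio on checkable deposits is 0.597078 − 0.291 − 0.11 = 0.196078.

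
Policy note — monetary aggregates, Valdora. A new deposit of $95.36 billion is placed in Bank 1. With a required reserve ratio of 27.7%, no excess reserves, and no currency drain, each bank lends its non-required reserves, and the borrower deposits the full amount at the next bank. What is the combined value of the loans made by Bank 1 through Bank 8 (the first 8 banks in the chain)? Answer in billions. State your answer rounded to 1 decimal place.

$230.3 billion

Bank i lends (1 − rr)^i of the original deposit: Bank 1 lends 95.36·0.7230 ≈ 68.9453, Bank 2 lends 95.36·0.7230² ≈ 49.8474, and so on.
Summing a geometric series: total = 95.36·[0.7230·(1 − 0.7230^8) / (1 − 0.7230)] ≈ 230.3163 billion.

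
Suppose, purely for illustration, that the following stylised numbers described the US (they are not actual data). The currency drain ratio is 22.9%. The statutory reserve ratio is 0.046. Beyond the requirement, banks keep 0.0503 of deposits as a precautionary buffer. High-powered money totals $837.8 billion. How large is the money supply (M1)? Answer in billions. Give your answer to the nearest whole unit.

$3165 billion

The money multiplier is m = (1 + c) / (rr + e + c) = (1 + 0.229) / (0.046 + 0.0503 + 0.229) ≈ 3.7781.
So M = m × MB = 3.7781 × 837.8 ≈ 3165.2922 billion.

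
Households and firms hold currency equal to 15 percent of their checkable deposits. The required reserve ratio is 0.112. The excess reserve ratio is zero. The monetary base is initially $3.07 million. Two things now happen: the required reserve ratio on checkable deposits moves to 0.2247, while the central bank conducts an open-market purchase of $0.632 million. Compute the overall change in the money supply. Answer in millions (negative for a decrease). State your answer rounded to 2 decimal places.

-2.11 million

Before: m₁ = (1 + 0.15) / (0.112 + 0.15) ≈ 4.3893, MB₁ = 3.07, so M₁ = 4.3893 × 3.07 ≈ 13.4752 million.
After: m₂ = (1 + 0.15) / (0.2247 + 0.15) ≈ 3.0691, MB₂ = 3.07 + 0.632 = 3.702, so M₂ = 3.0691 × 3.702 ≈ 11.3618 million.
ΔM = M₂ − M₁ = 11.3618 − 13.4752 = -2.1134 million.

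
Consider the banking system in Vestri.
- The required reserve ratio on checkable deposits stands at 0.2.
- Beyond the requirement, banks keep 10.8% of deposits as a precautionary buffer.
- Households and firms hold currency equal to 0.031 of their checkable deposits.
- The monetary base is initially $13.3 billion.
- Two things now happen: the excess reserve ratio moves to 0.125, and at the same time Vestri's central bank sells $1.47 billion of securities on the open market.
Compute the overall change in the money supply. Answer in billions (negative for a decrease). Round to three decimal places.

-6.189 billion

Before: m₁ = (1 + 0.031) / (0.2 + 0.108 + 0.031) ≈ 3.041298, MB₁ = 13.3, so M₁ = 3.041298 × 13.3 ≈ 40.4493 billion.
After: m₂ = (1 + 0.031) / (0.2 + 0.125 + 0.031) ≈ 2.896067, MB₂ = 13.3 − 1.47 = 11.83, so M₂ = 2.896067 × 11.83 ≈ 34.2605 billion.
ΔM = M₂ − M₁ = 34.2605 − 40.4493 = -6.1888 billion.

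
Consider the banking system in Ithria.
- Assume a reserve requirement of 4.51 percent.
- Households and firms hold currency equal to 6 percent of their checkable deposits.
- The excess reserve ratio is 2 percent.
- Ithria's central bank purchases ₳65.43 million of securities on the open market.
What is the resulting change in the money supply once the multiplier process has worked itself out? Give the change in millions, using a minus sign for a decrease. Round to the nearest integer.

The money multiplier is m = (1 + c) / (rr + e + c) = (1 + 0.06) / (0.0451 + 0.02 + 0.06) ≈ 8.4732.
The purchase adds 65.43 million of base, so ΔM = m × ΔMB = 8.4732 × (+65.43) ≈ 554.4015 million.

₳554 million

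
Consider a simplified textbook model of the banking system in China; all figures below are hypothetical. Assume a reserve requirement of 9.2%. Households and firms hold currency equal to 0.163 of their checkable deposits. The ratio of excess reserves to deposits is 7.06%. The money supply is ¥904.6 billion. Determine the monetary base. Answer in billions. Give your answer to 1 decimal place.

¥253.3 billion

The money multiplier is m = (1 + c) / (rr + e + c) = (1 + 0.163) / (0.092 + 0.0706 + 0.163) ≈ 3.57187.
MB = M / m = 904.6 / 3.57187 ≈ 253.2567 billion.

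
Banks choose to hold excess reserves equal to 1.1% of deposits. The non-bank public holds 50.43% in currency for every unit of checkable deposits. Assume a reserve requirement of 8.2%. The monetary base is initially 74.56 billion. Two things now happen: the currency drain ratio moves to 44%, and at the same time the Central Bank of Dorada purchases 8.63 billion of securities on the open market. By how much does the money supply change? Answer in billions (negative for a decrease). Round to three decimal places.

36.974 billion

Before: m₁ = (1 + 0.5043) / (0.082 + 0.011 + 0.5043) ≈ 2.518500, MB₁ = 74.56, so M₁ = 2.518500 × 74.56 ≈ 187.7794 billion.
After: m₂ = (1 + 0.44) / (0.082 + 0.011 + 0.44) ≈ 2.701689, MB₂ = 74.56 + 8.63 = 83.19, so M₂ = 2.701689 × 83.19 ≈ 224.7535 billion.
ΔM = M₂ − M₁ = 224.7535 − 187.7794 = 36.9741 billion.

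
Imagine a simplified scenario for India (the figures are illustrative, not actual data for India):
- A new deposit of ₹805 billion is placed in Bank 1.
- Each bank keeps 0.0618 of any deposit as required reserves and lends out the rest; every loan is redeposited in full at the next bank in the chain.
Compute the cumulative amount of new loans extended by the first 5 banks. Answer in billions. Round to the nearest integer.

₹3337 billion

Bank i lends (1 − rr)^i of the original deposit: Bank 1 lends 805·0.9382 = 755.2510, Bank 2 lends 805·0.9382² ≈ 708.5765, and so on.
Summing a geometric series: total = 805·[0.9382·(1 − 0.9382^5) / (1 − 0.9382)] ≈ 3337.4744 billion.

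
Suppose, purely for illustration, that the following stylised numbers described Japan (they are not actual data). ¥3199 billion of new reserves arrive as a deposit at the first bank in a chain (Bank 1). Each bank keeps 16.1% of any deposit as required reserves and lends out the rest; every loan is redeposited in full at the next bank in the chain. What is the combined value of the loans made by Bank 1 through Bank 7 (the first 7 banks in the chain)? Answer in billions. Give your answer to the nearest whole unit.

¥11792 billion

Bank i lends (1 − rr)^i of the original deposit: Bank 1 lends 3199·0.8390 = 2683.9610, Bank 2 lends 3199·0.8390² ≈ 2251.8433, and so on.
Summing a geometric series: total = 3199·[0.8390·(1 − 0.8390^7) / (1 − 0.8390)] ≈ 11792.0906 billion.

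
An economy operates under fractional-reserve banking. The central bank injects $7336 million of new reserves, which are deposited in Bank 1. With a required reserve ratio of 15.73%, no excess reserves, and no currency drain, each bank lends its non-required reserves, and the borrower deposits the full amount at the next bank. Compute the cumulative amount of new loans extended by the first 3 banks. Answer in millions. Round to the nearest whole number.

$15782 million

Bank i lends (1 − rr)^i of the original deposit: Bank 1 lends 7336·0.8427 = 6182.0472, Bank 2 lends 7336·0.8427² ≈ 5209.6112, and so on.
Summing a geometric series: total = 7336·[0.8427·(1 − 0.8427^3) / (1 − 0.8427)] ≈ 15781.7977 million.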